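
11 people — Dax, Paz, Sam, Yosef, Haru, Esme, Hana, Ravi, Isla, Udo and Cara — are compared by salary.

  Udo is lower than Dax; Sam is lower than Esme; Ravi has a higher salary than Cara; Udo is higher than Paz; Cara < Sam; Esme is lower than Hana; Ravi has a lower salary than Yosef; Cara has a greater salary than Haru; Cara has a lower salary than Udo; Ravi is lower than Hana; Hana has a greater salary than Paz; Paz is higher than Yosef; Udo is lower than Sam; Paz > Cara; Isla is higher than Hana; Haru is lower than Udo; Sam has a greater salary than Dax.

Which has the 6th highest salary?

Piecing the relations together gives one ordering: Haru < Cara < Ravi < Yosef < Paz < Udo < Dax < Sam < Esme < Hana < Isla.
Counting 6 from the largest end gives Udo.

Udo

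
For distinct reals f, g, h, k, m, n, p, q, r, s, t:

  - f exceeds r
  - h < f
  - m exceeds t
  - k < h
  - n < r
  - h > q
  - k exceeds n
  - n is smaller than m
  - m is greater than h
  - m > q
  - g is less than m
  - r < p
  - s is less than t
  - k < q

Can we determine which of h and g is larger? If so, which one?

Following every chain through g: above g we get m.
h is not reached, and no chain runs the other way from h to g.
So the given relations leave the order of g and h undetermined.

undetermined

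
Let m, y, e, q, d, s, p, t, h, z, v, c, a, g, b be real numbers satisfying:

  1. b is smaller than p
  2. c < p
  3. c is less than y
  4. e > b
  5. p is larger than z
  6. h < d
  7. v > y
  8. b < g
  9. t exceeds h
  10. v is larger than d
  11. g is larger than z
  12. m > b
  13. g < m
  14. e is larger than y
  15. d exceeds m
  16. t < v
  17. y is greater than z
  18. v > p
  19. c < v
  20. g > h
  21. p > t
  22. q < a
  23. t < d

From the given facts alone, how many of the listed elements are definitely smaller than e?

The elements the relations force below e are c, b, z, y — no chain reaches any other.
That is 4.

4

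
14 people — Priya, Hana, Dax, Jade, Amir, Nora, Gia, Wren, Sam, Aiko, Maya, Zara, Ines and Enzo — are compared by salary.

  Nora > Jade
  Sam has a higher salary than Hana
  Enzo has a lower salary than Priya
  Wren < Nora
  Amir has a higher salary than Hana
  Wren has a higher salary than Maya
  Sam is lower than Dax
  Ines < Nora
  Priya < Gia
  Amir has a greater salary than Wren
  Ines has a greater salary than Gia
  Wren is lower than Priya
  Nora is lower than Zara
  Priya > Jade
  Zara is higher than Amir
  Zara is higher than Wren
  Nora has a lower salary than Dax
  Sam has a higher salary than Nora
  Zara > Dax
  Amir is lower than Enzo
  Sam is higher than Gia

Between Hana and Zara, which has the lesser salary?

Following the relations from Hana: Hana < Amir < Enzo < Priya < Gia < Ines < Nora < Sam < Dax < Zara.
So Hana < Zara; Hana is the lower of the two.

Hana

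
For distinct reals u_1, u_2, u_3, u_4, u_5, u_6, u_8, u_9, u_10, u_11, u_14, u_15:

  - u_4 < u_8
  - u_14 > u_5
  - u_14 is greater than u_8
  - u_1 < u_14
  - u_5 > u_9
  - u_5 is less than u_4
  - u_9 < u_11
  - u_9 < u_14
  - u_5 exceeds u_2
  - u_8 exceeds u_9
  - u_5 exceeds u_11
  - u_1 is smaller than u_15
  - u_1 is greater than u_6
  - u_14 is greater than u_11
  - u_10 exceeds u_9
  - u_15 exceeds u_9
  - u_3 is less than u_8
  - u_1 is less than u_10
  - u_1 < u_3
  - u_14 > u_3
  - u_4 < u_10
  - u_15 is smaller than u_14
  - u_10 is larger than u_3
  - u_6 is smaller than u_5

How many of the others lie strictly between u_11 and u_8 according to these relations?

2

Chaining upward from u_11 reaches: u_5, u_4, u_14, u_10.
Chaining downward from u_8 reaches: u_9, u_6, u_1, u_3, u_2, u_5, u_4.
Strictly between u_11 and u_8 are those in both lists: u_5, u_4 — 2 elements.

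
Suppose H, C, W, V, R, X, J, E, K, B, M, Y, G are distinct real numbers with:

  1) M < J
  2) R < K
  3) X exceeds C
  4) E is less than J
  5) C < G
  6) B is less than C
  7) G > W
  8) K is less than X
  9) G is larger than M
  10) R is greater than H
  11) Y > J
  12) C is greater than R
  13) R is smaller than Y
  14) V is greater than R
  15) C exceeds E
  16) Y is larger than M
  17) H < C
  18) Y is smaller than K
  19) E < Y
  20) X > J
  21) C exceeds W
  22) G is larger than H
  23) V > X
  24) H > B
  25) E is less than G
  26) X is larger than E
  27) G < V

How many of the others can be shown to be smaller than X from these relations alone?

From X the given relations immediately reach E, J, C, K.
From those, B, M, W, H, R, Y — 10 in total.
Nothing else is reachable below X; 10 in all.

10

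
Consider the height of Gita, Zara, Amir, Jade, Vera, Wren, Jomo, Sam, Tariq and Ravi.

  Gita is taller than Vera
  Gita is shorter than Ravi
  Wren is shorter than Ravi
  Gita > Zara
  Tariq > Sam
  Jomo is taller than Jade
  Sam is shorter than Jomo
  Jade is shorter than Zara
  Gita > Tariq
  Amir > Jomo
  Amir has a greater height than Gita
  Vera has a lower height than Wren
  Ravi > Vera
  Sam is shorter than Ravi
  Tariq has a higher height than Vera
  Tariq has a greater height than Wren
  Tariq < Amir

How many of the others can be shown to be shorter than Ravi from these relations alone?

Directly below Ravi: Vera, Sam, Wren, Gita.
One step further: Zara, Tariq (6 so far).
One step further: Jade (7 so far).
Nothing else is reachable below Ravi; 7 in all.

7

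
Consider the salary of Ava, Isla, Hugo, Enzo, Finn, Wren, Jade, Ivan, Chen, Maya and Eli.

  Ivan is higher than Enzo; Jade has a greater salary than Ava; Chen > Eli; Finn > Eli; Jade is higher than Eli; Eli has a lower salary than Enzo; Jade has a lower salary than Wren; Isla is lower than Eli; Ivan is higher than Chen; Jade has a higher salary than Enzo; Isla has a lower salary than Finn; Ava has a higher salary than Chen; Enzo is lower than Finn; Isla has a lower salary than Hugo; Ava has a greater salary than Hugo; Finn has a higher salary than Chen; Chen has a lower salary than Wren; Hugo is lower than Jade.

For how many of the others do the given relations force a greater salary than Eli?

The elements the relations force above Eli are Chen, Ava, Enzo, Jade, Ivan, Finn, Wren — no chain reaches any other.
That is 7.

7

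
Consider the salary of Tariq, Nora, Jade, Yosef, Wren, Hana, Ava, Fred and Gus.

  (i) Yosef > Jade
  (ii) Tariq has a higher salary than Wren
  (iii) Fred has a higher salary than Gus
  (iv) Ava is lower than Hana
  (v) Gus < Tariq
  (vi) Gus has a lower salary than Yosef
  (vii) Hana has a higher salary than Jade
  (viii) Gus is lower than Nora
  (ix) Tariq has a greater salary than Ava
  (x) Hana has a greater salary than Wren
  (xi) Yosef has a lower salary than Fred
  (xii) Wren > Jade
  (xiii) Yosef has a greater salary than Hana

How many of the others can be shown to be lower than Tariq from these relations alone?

4

Directly below Tariq: Gus, Ava, Wren.
One step further: Jade (4 so far).
No other element is forced below Tariq by the given relations, so the count is 4.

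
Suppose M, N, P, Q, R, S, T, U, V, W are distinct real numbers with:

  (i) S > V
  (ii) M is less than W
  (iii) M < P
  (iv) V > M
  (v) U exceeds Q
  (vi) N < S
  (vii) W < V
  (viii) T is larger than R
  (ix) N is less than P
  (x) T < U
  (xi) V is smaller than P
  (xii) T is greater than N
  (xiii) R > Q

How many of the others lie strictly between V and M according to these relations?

Chaining upward from M reaches: W, P, S.
Chaining downward from V reaches: W.
Strictly between M and V are those in both lists: W — 1 element.

1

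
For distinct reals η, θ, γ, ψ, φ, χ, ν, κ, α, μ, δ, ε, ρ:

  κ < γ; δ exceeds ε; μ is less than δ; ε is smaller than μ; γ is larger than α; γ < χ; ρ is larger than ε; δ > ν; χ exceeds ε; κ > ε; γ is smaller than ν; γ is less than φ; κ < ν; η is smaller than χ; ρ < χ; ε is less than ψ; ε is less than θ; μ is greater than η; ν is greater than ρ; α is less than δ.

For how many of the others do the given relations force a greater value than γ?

Directly above γ: χ, ν, φ.
One step further: δ (4 so far).
No other element is forced above γ by the given relations, so the count is 4.

4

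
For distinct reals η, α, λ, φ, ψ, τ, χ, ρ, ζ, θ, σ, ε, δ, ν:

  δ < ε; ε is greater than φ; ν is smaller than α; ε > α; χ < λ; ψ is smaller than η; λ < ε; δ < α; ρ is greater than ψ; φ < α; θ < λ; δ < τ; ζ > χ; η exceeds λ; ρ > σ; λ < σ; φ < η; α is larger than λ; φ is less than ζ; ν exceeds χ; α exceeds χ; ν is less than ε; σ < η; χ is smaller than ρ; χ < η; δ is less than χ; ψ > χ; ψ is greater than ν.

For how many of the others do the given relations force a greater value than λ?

Directly above λ: σ, α, η, ε.
One step further: ρ (5 so far).
No other element is forced above λ by the given relations, so the count is 5.

5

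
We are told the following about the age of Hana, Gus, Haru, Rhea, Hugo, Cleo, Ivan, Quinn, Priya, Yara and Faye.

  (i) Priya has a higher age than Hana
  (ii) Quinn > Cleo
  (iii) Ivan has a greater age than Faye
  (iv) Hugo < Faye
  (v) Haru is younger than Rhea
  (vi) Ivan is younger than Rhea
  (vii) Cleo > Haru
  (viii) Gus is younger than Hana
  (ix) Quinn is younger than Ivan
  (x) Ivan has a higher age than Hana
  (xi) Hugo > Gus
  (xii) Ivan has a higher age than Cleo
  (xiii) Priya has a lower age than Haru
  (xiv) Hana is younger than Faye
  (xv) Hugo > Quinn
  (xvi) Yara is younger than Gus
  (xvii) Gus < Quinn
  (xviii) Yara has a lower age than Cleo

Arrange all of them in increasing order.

Yara < Gus < Hana < Priya < Haru < Cleo < Quinn < Hugo < Faye < Ivan < Rhea

Nothing is placed below Yara, so it is least; from there Yara < Gus; Gus < Hana; Hana < Priya; Priya < Haru; Haru < Cleo; Cleo < Quinn; Quinn < Hugo; Hugo < Faye; Faye < Ivan; Ivan < Rhea, each given directly.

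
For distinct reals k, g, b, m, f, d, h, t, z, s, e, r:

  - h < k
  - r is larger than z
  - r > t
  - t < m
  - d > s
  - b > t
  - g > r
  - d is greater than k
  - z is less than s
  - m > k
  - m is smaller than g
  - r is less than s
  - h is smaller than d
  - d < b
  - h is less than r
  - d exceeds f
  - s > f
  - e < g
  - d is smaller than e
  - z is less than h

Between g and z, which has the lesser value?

z < h and h < r give z < r.
Then r < s extends the chain to s.
With s < d: z < h < r < s < d.
Then d < e extends the chain to e.
Then e < g extends the chain to g.
So z < g; z is the smaller of the two.

z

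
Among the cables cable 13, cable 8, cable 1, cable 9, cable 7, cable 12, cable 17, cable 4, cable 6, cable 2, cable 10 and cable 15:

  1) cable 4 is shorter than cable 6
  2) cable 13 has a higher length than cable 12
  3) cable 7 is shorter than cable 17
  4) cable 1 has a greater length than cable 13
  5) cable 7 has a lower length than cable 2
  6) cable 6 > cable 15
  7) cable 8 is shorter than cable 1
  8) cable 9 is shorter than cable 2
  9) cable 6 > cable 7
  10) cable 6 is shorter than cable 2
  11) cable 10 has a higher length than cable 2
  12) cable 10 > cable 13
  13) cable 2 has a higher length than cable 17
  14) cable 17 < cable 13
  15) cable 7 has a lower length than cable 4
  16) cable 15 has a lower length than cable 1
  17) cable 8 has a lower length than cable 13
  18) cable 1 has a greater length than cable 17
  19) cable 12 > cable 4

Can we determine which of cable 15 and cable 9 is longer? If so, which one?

Following every chain through cable 15: above cable 15 we get cable 6, cable 2, cable 1, cable 10.
cable 9 is not reached, and no chain runs the other way from cable 9 to cable 15.
So the given relations leave the order of cable 15 and cable 9 undetermined.

undetermined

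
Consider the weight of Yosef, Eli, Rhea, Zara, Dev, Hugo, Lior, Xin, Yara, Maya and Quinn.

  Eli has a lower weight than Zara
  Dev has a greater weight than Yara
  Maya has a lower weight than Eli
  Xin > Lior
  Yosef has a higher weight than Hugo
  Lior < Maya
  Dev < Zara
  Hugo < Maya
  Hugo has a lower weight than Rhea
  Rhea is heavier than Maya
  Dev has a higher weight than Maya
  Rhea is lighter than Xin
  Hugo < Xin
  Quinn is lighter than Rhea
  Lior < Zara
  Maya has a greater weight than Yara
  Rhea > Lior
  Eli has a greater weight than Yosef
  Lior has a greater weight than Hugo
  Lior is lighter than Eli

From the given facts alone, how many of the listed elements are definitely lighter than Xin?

The elements the relations force below Xin are Hugo, Yara, Quinn, Lior, Maya, Rhea — no chain reaches any other.
That is 6.

6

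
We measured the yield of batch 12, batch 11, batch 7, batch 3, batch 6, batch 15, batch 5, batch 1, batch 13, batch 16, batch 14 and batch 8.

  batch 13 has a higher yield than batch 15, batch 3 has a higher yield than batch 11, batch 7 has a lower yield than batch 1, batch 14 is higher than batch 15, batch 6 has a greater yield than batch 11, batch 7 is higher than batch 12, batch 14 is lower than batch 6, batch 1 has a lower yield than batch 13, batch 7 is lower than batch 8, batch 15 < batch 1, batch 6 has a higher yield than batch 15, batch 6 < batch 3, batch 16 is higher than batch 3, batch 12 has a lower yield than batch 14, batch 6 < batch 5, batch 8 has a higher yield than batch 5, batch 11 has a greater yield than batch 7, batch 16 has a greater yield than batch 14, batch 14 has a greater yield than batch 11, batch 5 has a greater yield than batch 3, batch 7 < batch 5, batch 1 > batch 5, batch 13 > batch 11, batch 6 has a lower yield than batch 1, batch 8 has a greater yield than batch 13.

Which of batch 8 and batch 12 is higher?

batch 8

Following the relations from batch 12: batch 12 < batch 7 < batch 11 < batch 14 < batch 6 < batch 3 < batch 5 < batch 1 < batch 13 < batch 8.
So batch 12 < batch 8; batch 8 is the higher of the two.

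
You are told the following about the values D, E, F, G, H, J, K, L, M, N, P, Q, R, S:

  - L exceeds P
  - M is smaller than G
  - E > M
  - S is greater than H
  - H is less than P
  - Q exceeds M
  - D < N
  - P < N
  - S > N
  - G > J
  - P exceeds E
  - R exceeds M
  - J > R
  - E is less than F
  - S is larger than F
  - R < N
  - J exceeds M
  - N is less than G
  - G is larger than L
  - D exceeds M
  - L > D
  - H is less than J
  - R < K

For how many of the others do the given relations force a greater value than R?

Directly above R: J, N, K.
One step further: S, G (5 so far).
Nothing else is reachable above R; 5 in all.

5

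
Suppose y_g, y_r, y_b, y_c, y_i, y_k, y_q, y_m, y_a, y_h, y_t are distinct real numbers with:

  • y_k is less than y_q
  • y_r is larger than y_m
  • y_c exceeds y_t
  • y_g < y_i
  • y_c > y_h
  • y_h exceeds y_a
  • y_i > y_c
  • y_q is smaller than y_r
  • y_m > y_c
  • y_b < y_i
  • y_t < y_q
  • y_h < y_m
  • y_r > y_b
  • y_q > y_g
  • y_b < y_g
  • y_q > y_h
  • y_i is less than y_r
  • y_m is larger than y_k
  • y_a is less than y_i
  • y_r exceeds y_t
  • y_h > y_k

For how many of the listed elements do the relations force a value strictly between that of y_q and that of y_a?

Chaining upward from y_a reaches: y_h, y_c, y_i, y_m, y_r.
Chaining downward from y_q reaches: y_b, y_k, y_g, y_t, y_h.
Strictly between y_a and y_q are those in both lists: y_h — 1 element.

1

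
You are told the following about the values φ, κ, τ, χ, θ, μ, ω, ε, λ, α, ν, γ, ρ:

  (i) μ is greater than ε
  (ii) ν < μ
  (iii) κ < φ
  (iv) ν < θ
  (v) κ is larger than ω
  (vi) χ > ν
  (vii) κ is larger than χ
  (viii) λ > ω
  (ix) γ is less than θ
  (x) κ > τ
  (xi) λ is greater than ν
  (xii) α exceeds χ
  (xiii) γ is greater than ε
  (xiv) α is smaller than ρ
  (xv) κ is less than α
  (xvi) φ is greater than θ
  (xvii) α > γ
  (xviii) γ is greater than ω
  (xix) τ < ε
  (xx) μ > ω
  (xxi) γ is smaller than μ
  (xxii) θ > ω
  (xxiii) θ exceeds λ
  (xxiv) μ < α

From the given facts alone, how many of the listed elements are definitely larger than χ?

4

From χ the given relations immediately reach κ, α.
From those, ρ, φ — 4 in total.
Nothing else is reachable above χ; 4 in all.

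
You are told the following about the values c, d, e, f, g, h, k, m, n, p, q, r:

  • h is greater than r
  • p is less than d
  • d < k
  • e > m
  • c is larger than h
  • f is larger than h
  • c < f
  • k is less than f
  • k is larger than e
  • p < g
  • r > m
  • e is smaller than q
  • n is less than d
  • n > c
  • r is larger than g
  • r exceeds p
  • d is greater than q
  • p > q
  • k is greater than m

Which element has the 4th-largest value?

n

The consecutive relations fix a unique order: m < e < q < p < g < r < h < c < n < d < k < f.
Counting 4 from the largest end gives n.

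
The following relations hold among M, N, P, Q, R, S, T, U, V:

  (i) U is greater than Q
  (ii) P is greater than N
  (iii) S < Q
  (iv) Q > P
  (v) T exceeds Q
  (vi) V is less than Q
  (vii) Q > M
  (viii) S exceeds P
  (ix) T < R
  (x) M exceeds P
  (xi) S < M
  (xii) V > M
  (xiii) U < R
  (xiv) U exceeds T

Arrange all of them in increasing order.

N < P < S < M < V < Q < T < U < R

Each adjacent pair is fixed by a given relation: N < P; P < S; S < M; M < V; V < Q; Q < T; T < U; U < R. Chaining them end to end gives the full order.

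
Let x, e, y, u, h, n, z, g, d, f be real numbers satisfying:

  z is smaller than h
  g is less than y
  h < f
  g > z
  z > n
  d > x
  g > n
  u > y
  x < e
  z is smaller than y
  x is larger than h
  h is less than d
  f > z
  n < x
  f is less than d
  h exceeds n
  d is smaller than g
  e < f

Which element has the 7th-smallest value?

d

Chaining the given pairs: n < z < h < x < e < f < d < g < y < u.
Counting 7 from the smallest end gives d.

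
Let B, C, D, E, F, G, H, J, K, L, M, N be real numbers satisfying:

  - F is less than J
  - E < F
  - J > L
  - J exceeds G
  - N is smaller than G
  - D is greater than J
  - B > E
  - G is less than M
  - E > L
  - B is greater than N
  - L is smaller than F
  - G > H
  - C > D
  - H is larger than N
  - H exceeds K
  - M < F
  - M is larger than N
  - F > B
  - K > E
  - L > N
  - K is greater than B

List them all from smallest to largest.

Each adjacent pair is fixed by a given relation: N < L; L < E; E < B; B < K; K < H; H < G; G < M; M < F; F < J; J < D; D < C. Chaining them end to end gives the full order.

N < L < E < B < K < H < G < M < F < J < D < C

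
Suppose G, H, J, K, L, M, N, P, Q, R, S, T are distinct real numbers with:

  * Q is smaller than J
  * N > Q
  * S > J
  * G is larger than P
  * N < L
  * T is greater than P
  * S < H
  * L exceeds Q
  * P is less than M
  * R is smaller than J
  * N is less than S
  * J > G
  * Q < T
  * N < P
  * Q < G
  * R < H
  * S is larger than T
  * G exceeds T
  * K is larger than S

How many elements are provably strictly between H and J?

1

Chaining upward from J reaches: S, K.
Chaining downward from H reaches: Q, N, P, R, T, G, S.
Strictly between J and H are those in both lists: S — 1 element.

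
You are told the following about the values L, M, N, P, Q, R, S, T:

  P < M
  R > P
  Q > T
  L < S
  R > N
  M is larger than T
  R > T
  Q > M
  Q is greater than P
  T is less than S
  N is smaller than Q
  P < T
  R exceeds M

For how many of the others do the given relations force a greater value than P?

5

The elements the relations force above P are T, M, R, Q, S — no chain reaches any other.
That is 5.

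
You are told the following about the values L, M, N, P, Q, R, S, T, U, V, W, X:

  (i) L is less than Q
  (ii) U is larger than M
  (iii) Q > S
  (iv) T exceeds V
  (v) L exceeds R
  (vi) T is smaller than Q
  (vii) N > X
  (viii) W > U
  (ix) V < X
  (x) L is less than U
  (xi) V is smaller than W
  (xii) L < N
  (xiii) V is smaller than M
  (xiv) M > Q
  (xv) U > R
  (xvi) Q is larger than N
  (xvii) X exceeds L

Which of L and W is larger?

W

The relevant relations are L < X; X < N; N < Q; Q < M; M < U; U < W.
Together: L < X < N < Q < M < U < W.
So L < W; W is the larger of the two.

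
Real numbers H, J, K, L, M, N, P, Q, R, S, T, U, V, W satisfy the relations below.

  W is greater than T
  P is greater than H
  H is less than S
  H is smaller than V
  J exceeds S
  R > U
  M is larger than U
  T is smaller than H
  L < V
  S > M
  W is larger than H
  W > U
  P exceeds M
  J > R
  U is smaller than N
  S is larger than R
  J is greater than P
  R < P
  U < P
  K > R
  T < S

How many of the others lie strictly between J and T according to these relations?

The relations place T below J. An element lies strictly between them when it is forced above T and also forced below J.
Above T: {H, P, V, S, W}. Below J: {U, R, M, H, P, S}.
Intersection: {H, P, S} — 3.

3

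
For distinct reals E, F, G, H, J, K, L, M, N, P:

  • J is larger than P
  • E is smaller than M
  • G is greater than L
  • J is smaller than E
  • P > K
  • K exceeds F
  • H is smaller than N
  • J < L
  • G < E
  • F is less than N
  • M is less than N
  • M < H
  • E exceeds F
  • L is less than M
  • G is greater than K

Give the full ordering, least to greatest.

F < K < P < J < L < G < E < M < H < N

Each adjacent pair is fixed by a given relation: F < K; K < P; P < J; J < L; L < G; G < E; E < M; M < H; H < N. Chaining them end to end gives the full order.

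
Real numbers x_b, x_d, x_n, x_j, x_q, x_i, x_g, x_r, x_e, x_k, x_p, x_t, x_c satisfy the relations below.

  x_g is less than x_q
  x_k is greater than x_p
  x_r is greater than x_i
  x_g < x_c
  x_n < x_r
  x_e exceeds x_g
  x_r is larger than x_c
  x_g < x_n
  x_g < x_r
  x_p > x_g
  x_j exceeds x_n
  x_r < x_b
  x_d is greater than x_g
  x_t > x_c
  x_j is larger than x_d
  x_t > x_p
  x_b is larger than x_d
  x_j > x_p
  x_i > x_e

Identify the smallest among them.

x_g

Chaining upward from x_g: directly above it, x_q, x_p, x_n, x_d, x_c, x_e, x_r; then x_k, x_j, x_t, x_i, x_b.
That covers every other element, and nothing is given below x_g, so x_g is the smallest.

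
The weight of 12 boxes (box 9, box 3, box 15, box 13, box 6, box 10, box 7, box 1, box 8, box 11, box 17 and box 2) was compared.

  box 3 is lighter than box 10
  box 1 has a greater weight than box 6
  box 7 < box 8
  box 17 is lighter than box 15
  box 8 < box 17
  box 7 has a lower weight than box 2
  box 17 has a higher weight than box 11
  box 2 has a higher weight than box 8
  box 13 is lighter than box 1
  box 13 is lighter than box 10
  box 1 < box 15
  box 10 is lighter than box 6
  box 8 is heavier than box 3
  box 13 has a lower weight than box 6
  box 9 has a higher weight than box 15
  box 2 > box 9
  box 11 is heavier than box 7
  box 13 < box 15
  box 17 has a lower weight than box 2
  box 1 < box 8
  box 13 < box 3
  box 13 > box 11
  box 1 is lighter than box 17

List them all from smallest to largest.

Each adjacent pair is fixed by a given relation: box 7 < box 11; box 11 < box 13; box 13 < box 3; box 3 < box 10; box 10 < box 6; box 6 < box 1; box 1 < box 8; box 8 < box 17; box 17 < box 15; box 15 < box 9; box 9 < box 2. Chaining them end to end gives the full order.

box 7 < box 11 < box 13 < box 3 < box 10 < box 6 < box 1 < box 8 < box 17 < box 15 < box 9 < box 2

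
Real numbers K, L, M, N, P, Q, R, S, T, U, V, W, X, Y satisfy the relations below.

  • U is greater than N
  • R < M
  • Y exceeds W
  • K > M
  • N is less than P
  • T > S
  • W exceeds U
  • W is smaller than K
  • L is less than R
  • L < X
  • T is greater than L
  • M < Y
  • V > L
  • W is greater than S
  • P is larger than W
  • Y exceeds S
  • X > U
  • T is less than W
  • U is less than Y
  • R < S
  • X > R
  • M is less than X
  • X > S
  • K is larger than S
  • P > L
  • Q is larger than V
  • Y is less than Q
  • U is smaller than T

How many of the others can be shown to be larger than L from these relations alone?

11

The elements the relations force above L are R, S, M, T, W, Y, P, V, X, Q, K — no chain reaches any other.
That is 11.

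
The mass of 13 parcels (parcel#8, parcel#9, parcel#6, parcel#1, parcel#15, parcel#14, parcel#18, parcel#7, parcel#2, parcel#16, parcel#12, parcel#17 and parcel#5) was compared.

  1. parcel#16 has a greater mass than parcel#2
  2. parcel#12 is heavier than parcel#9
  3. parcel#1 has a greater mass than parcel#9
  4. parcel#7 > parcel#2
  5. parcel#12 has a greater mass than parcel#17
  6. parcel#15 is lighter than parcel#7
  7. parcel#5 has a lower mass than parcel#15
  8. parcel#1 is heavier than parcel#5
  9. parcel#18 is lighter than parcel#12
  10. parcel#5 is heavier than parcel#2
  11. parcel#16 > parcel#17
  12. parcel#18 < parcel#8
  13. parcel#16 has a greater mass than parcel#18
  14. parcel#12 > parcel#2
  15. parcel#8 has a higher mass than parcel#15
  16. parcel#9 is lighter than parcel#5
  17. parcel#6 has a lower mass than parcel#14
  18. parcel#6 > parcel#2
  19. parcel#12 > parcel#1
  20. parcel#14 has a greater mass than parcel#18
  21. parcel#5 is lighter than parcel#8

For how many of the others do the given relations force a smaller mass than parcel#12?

6

Directly below parcel#12: parcel#2, parcel#18, parcel#9, parcel#17, parcel#1.
One step further: parcel#5 (6 so far).
Nothing else is reachable below parcel#12; 6 in all.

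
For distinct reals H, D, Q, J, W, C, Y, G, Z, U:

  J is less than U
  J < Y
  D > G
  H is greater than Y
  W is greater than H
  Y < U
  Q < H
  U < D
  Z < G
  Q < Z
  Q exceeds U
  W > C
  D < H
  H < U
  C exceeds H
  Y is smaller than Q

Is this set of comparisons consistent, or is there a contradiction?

Chaining the given relations yields U < Q < Z < G < D < H, so U < H. But one relation states H < U. These cannot both hold.

inconsistent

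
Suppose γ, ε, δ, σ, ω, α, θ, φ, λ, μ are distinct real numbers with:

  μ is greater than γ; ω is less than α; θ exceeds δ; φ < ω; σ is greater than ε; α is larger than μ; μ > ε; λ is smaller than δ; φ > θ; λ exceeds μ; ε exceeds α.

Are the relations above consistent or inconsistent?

Chaining the given relations yields μ < λ < δ < θ < φ < ω < α < ε, so μ < ε. But one relation states ε < μ. These cannot both hold.

inconsistent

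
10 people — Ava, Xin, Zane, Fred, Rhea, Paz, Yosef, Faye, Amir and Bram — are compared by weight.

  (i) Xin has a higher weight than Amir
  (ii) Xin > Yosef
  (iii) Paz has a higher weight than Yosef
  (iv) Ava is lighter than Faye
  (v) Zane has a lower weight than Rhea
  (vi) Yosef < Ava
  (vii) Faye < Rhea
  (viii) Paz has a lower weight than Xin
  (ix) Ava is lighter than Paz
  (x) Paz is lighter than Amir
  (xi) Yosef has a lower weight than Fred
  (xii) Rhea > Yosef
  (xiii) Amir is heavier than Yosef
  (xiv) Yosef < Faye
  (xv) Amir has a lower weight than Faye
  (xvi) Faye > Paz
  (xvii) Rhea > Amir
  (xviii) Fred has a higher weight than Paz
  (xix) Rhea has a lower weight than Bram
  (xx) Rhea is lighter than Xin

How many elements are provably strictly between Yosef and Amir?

2

The relations place Yosef below Amir. An element lies strictly between them when it is forced above Yosef and also forced below Amir.
Above Yosef: {Ava, Paz, Faye, Fred, Rhea, Xin, Bram}. Below Amir: {Ava, Paz}.
Intersection: {Ava, Paz} — 2.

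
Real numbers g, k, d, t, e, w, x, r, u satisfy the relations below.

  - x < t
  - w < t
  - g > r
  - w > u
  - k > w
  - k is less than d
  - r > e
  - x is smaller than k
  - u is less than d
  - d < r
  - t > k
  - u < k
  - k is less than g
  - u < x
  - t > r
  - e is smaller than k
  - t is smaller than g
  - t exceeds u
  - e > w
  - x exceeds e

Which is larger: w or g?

g

w < e and e < x give w < x.
Then x < k extends the chain to k.
Then k < d extends the chain to d.
With d < r: w < e < x < k < d < r.
With r < t: w < e < x < k < d < r < t.
Then t < g extends the chain to g.
So w < g; g is the larger of the two.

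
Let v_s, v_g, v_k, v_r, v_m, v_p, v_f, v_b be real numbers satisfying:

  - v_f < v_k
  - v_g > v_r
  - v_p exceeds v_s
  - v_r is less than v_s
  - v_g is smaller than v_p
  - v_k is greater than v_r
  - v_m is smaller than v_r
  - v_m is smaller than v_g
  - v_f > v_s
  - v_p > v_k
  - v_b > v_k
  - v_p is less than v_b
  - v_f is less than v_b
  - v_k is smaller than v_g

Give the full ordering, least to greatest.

Each adjacent pair is fixed by a given relation: v_m < v_r; v_r < v_s; v_s < v_f; v_f < v_k; v_k < v_g; v_g < v_p; v_p < v_b. Chaining them end to end gives the full order.

v_m < v_r < v_s < v_f < v_k < v_g < v_p < v_b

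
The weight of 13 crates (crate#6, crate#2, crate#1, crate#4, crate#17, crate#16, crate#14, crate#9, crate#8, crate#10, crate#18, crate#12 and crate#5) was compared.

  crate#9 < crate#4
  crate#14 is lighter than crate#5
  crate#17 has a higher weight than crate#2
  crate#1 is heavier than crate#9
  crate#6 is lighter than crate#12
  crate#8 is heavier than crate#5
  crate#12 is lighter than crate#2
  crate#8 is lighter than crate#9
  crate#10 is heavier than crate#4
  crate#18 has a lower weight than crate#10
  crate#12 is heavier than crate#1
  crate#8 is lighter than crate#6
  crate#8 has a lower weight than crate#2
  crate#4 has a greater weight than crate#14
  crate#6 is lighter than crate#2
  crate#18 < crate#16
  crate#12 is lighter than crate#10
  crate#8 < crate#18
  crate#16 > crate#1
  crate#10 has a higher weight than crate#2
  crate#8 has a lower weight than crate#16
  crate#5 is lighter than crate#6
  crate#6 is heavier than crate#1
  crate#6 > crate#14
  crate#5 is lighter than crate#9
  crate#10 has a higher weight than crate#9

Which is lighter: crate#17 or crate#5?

crate#5 < crate#8 and crate#8 < crate#9 give crate#5 < crate#9.
Then crate#9 < crate#1 extends the chain to crate#1.
With crate#1 < crate#6: crate#5 < crate#8 < crate#9 < crate#1 < crate#6.
With crate#6 < crate#12: crate#5 < crate#8 < crate#9 < crate#1 < crate#6 < crate#12.
Then crate#12 < crate#2 extends the chain to crate#2.
With crate#2 < crate#17: crate#5 < crate#8 < crate#9 < crate#1 < crate#6 < crate#12 < crate#2 < crate#17.
So crate#5 < crate#17; crate#5 is the lighter of the two.

crate#5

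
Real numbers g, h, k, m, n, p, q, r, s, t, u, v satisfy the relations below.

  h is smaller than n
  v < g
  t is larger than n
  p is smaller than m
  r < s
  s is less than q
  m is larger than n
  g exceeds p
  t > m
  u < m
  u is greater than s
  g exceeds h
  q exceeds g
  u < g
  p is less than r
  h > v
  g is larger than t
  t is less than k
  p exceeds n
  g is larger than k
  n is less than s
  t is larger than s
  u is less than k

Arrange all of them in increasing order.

v < h < n < p < r < s < u < m < t < k < g < q

Nothing is placed below v, so it is least; from there v < h; h < n; n < p; p < r; r < s; s < u; u < m; m < t; t < k; k < g; g < q, each given directly.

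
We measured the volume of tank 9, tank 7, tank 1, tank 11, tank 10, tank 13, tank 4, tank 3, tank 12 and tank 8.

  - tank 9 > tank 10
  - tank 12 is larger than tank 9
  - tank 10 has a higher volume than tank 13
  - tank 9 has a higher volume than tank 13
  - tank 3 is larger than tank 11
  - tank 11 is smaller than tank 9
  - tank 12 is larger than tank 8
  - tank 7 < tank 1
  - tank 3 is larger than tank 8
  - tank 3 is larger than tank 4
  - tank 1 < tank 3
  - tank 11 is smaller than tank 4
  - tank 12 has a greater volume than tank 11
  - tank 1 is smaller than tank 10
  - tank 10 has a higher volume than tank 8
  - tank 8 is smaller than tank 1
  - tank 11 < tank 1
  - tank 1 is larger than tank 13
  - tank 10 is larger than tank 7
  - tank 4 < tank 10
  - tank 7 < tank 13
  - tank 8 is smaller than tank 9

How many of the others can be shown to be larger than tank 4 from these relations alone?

The elements the relations force above tank 4 are tank 10, tank 9, tank 3, tank 12 — no chain reaches any other.
That is 4.

4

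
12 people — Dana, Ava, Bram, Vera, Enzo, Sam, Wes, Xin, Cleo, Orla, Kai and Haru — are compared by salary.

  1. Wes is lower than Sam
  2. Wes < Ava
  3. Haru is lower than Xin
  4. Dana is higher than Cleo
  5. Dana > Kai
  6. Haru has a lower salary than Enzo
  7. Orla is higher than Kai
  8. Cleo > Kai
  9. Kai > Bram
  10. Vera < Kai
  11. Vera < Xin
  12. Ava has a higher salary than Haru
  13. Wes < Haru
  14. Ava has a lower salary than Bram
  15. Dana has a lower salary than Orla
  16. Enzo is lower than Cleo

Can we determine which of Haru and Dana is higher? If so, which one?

The relevant relations are Haru < Ava; Ava < Bram; Bram < Kai; Kai < Cleo; Cleo < Dana.
Together: Haru < Ava < Bram < Kai < Cleo < Dana.
So Dana is higher.

Dana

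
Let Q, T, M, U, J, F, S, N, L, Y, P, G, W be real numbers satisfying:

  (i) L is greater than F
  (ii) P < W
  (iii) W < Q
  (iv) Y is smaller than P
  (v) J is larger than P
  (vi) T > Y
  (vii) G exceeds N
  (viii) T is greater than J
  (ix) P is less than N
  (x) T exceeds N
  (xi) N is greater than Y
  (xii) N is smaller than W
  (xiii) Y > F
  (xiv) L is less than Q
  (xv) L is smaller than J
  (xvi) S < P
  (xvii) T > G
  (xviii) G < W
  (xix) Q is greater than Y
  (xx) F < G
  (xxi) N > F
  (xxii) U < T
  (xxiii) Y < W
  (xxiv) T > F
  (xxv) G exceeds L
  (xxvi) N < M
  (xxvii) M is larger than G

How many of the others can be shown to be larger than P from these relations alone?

The elements the relations force above P are N, G, M, J, T, W, Q — no chain reaches any other.
That is 7.

7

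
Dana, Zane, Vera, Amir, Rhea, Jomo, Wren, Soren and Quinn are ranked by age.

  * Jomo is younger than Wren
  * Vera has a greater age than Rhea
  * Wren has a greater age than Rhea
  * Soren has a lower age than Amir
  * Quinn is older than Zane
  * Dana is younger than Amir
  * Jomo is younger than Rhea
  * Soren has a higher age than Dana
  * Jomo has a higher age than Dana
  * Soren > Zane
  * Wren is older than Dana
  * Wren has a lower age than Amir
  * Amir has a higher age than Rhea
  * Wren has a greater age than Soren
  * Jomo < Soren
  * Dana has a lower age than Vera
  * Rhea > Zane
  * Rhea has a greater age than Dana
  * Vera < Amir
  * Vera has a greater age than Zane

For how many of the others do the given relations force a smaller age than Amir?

7

The elements the relations force below Amir are Dana, Zane, Jomo, Rhea, Soren, Vera, Wren — no chain reaches any other.
That is 7.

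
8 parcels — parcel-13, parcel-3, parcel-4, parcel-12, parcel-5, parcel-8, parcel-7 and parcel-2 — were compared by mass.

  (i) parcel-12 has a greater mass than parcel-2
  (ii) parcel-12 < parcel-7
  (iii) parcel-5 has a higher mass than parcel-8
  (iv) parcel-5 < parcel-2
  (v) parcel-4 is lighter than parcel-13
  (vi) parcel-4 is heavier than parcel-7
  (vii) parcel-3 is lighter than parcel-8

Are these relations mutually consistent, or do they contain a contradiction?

Every relation is compatible with parcel-3 < parcel-8 < parcel-5 < parcel-2 < parcel-12 < parcel-7 < parcel-4 < parcel-13; the set is consistent.

consistent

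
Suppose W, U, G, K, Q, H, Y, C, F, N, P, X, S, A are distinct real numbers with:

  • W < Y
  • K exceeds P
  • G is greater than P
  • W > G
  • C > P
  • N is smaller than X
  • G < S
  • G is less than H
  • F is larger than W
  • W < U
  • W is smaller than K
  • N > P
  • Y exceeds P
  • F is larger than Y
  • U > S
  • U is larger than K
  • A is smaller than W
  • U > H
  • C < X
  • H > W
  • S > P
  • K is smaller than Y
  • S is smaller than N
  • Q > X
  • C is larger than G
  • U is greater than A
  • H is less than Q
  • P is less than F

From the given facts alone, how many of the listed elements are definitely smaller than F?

From F the given relations immediately reach P, W, Y.
From those, G, A, K — 6 in total.
Nothing else is reachable below F; 6 in all.

6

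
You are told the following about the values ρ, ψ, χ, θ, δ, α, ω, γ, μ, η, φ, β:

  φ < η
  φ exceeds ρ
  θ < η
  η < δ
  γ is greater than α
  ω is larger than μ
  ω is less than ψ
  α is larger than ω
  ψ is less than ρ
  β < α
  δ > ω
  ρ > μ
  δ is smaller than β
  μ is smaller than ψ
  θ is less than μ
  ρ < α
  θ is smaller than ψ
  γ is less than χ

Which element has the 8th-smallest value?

δ

Piecing the relations together gives one ordering: θ < μ < ω < ψ < ρ < φ < η < δ < β < α < γ < χ.
The 8th smallest is δ.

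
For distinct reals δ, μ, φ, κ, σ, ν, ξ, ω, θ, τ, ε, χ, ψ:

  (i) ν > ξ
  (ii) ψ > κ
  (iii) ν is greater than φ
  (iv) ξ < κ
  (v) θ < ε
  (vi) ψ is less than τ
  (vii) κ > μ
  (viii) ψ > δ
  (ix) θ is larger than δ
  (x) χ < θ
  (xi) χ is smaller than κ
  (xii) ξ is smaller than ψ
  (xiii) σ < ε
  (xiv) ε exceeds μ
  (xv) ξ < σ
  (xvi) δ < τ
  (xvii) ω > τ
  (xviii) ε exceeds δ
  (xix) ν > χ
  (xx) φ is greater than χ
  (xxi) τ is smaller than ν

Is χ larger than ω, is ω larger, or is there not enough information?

Link the given pairs in sequence: χ < κ; κ < ψ; ψ < τ; τ < ω.
Together: χ < κ < ψ < τ < ω.
So ω is larger.

ω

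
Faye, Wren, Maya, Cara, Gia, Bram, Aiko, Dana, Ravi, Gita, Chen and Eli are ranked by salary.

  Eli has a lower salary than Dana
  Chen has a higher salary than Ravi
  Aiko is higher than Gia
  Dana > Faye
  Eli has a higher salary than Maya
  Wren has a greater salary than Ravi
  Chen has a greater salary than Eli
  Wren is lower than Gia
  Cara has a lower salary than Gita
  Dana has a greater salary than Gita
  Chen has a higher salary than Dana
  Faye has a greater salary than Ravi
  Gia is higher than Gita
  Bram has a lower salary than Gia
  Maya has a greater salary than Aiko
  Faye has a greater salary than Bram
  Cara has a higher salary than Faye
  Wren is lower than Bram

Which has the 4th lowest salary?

Faye

Chaining the given pairs: Ravi < Wren < Bram < Faye < Cara < Gita < Gia < Aiko < Maya < Eli < Dana < Chen.
Counting 4 from the smallest end gives Faye.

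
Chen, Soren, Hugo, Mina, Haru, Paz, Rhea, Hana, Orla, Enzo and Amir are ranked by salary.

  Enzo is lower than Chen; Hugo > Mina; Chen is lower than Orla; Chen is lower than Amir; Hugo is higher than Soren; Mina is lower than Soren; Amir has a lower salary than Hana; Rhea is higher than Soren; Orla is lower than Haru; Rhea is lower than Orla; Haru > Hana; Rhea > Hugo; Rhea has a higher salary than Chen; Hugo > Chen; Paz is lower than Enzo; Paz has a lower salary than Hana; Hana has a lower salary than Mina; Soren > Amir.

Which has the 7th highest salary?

Piecing the relations together gives one ordering: Paz < Enzo < Chen < Amir < Hana < Mina < Soren < Hugo < Rhea < Orla < Haru.
Counting 7 from the largest end gives Hana.

Hana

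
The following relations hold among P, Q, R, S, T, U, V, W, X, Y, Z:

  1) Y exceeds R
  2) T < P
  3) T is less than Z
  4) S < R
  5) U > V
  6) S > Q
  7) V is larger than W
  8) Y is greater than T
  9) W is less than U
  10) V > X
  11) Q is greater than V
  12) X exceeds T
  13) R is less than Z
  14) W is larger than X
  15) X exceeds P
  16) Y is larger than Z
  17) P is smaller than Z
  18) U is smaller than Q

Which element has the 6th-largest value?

U

Piecing the relations together gives one ordering: T < P < X < W < V < U < Q < S < R < Z < Y.
Counting 6 from the largest end gives U.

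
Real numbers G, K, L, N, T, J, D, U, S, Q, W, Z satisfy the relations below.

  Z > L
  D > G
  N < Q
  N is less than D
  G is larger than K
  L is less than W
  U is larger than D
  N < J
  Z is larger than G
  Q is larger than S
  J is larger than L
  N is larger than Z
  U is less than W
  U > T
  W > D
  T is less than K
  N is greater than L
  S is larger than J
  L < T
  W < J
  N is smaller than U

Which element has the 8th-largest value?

Z

The consecutive relations fix a unique order: L < T < K < G < Z < N < D < U < W < J < S < Q.
The 8th largest is Z.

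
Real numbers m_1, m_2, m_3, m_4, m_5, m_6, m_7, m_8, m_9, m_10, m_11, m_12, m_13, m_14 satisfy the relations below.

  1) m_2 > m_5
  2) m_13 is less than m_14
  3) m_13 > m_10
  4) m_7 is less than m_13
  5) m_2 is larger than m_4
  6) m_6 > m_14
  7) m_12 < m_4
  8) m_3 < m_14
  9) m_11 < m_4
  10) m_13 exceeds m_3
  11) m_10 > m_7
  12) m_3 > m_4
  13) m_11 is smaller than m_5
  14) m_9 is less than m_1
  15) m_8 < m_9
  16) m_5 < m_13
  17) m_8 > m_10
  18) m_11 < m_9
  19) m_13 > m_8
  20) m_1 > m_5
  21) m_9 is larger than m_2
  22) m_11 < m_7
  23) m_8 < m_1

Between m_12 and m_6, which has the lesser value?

Link the given pairs in sequence: m_12 < m_4; m_4 < m_3; m_3 < m_13; m_13 < m_14; m_14 < m_6.
Together: m_12 < m_4 < m_3 < m_13 < m_14 < m_6.
So m_12 < m_6; m_12 is the smaller of the two.

m_12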